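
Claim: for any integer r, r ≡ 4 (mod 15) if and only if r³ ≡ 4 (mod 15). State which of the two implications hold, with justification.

The biconditional holds.

Converse. Suppose r³ ≡ 4 (mod 15). The only residue r in {0, …, 14} with r³ ≡ 4 (mod 15) is r = 4, so r ≡ 4 (mod 15).

Forward direction. Suppose r ≡ 4 (mod 15). Write r = 15j + 4. Then (15j + 4)³ = 3375j³ + 2700j² + 720j + 64 = 15(225j³ + 180j² + 48j + 4) + 4, so r³ ≡ 4 (mod 15).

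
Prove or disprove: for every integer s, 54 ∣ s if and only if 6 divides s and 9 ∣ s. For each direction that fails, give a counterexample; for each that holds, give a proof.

Only the forward implication holds.

(⇒) If 54 ∣ s, write s = 54q. Since 54 = 9·6, s = 6·(9q), so 6 ∣ s; and since 54 = 6·9, s = 9·(6q), so 9 ∣ s.

(⇐) This fails: take s = 18. Both 6 ∣ 18 and 9 ∣ 18, yet 18 is not a multiple of 54 (since 18 = 0·54 + 18), so 54 ∤ 18.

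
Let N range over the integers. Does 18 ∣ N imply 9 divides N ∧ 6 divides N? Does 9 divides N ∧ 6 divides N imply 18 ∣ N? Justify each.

(→) If 18 ∣ N, write N = 18q. Since 18 = 2·9, N = 9·(2q), so 9 ∣ N; and since 18 = 3·6, N = 6·(3q), so 6 ∣ N.

(←) Suppose 9 ∣ N and 6 ∣ N. Any common multiple of 9 and 6 is a multiple of their lcm; here lcm(9, 6) = 9·6/gcd(9, 6) = 54/3 = 18, so 18 ∣ N.

Both directions hold.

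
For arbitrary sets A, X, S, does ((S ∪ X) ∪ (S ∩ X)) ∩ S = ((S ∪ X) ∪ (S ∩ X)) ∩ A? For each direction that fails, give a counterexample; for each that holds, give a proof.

Forward inclusion. This inclusion fails. Take A = ∅, X = ∅, S = {1}; then 1 ∈ ((S ∪ X) ∪ (S ∩ X)) ∩ S but 1 ∉ ((S ∪ X) ∪ (S ∩ X)) ∩ A.

Reverse inclusion. This inclusion fails. Take A = {1}, X = {1}, S = ∅; then 1 ∈ ((S ∪ X) ∪ (S ∩ X)) ∩ A but 1 ∉ ((S ∪ X) ∪ (S ∩ X)) ∩ S.

Both inclusions fail.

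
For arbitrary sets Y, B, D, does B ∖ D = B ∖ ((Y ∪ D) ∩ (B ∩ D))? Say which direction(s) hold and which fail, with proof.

Both inclusions hold.

(⊇) Let x ∈ B ∖ ((Y ∪ D) ∩ (B ∩ D)). Then either x ∈ B and x ∉ Y, D; or x ∈ Y ∩ B and x ∉ D. In each case x ∈ B ∖ D, so B ∖ ((Y ∪ D) ∩ (B ∩ D)) ⊆ B ∖ D.

(⊆) Let x ∈ B ∖ D. Then either x ∈ B and x ∉ Y, D; or x ∈ Y ∩ B and x ∉ D. In each case x ∈ B ∖ ((Y ∪ D) ∩ (B ∩ D)), so B ∖ D ⊆ B ∖ ((Y ∪ D) ∩ (B ∩ D)).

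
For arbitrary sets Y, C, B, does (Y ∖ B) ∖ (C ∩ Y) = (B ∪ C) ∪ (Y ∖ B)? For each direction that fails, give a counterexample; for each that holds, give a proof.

The sets are not equal: only the forward inclusion holds.

(⊆) Let x ∈ (Y ∖ B) ∖ (C ∩ Y). Then x ∈ Y and x ∉ C, B, from which x ∈ (B ∪ C) ∪ (Y ∖ B).

(⊇) This inclusion fails. Take Y = ∅, C = {1}, B = ∅; then 1 ∈ (B ∪ C) ∪ (Y ∖ B) but 1 ∉ (Y ∖ B) ∖ (C ∩ Y).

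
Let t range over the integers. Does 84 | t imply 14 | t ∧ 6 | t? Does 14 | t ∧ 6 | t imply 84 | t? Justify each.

[⇒] If 84 ∣ t, write t = 84q. Since 84 = 6·14, t = 14·(6q), so 14 ∣ t; and since 84 = 14·6, t = 6·(14q), so 6 ∣ t.

[⇐] This fails: take t = 42. Both 14 ∣ 42 and 6 ∣ 42, yet 42 is not a multiple of 84 (since 42 = 0·84 + 42), so 84 ∤ 42.

Only the forward implication holds.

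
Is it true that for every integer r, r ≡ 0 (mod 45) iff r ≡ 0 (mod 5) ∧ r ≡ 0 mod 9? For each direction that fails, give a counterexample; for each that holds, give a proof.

Both directions hold; the statement is true.

[⇐] If r ≡ 0 (mod 5) and r ≡ 0 (mod 9), then by the Chinese remainder theorem r ≡ 0 (mod 45). This is exactly r ≡ 0 (mod 45).

[⇒] Suppose r ≡ 0 (mod 45); write r = 45j + 0. Since 5 ∣ 45, reducing mod 5 gives r ≡ 0 (mod 5); since 9 ∣ 45, reducing mod 9 gives r ≡ 0 (mod 9).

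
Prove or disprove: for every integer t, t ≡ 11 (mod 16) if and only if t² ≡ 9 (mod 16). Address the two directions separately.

[⇒] Suppose t ≡ 11 (mod 16). Write t = 16j + 11. Then (16j + 11)² = 256j² + 352j + 121 = 16(16j² + 22j + 7) + 9, so t² ≡ 9 (mod 16).

[⇐] This fails: take t = 3. Then 3² = 9 ≡ 9 (mod 16), yet 3 ≡ 3 (mod 16), not 11.

Only the forward direction holds.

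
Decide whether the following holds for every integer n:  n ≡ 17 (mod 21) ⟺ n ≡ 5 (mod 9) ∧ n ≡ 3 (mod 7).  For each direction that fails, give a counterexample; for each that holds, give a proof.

(⟹) This fails: n = 17 gives 17 ≡ 17 (mod 21) but 17 ≡ 8 (mod 9), so the conjunction on the right does not hold.

(⟸) Conversely, if n ≡ 5 (mod 9) and n ≡ 3 (mod 7), then by the Chinese remainder theorem n ≡ 59 (mod 63). Since 59 ≡ 17 (mod 21) and 21 ∣ 63, we get n ≡ 17 (mod 21).

Not equivalent: only (⇐) holds.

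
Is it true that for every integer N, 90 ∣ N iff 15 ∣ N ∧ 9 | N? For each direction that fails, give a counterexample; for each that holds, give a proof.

(⟸) This fails: take N = 45. Both 15 ∣ 45 and 9 ∣ 45, yet 45 is not a multiple of 90 (since 45 = 0·90 + 45), so 90 ∤ 45.

(⟹) If 90 ∣ N, write N = 90q. Since 90 = 6·15, N = 15·(6q), so 15 ∣ N; and since 90 = 10·9, N = 9·(10q), so 9 ∣ N.

(⇒) holds; (⇐) fails.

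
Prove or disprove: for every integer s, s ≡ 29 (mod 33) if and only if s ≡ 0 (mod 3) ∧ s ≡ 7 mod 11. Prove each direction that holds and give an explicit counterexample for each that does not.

Both directions fail.

Forward direction. This fails: s = 29 gives 29 ≡ 29 (mod 33) but 29 ≡ 2 (mod 3), so the conjunction on the right does not hold.

Converse. This fails: s = 18 satisfies both congruences on the right (18 ≡ 0 mod 3 and 18 ≡ 7 mod 11) yet 18 ≡ 18 (mod 33), not 29.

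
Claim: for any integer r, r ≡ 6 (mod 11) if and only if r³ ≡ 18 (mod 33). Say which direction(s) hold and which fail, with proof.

Converse. The residues r modulo 33 with r³ ≡ 18 (mod 33) are exactly {6}, and each is ≡ 6 (mod 11).

Forward direction. This fails: take r = 17. Then 17 ≡ 6 (mod 11), but 17³ = 4913 ≡ 29 (mod 33), not 18.

Only the converse holds.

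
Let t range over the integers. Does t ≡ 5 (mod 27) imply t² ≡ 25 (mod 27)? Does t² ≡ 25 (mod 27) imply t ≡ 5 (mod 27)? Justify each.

The forward direction holds; the converse fails.

Converse. This fails: take t = 22. Then 22² = 484 ≡ 25 (mod 27), yet 22 ≡ 22 (mod 27), not 5.

Forward direction. Suppose t ≡ 5 (mod 27). Write t = 27j + 5. Then (27j + 5)² = 729j² + 270j + 25 = 27(27j² + 10j) + 25, so t² ≡ 25 (mod 27).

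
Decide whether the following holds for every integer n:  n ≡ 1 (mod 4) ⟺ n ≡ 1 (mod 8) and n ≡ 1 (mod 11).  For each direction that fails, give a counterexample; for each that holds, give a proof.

(←) If n ≡ 1 (mod 8) and n ≡ 1 (mod 11), then by the Chinese remainder theorem n ≡ 1 (mod 88). Since 1 ≡ 1 (mod 4) and 4 ∣ 88, we get n ≡ 1 (mod 4).

(→) This fails: n = 5 gives 5 ≡ 1 (mod 4) but 5 ≡ 5 (mod 8), so the conjunction on the right does not hold.

The forward direction fails; the converse holds.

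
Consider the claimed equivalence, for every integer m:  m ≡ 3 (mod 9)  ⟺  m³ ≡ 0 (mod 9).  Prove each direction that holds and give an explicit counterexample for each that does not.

Forward direction. Suppose m ≡ 3 (mod 9). Write m = 9j + 3. Then (9j + 3)³ = 729j³ + 729j² + 243j + 27 = 9(81j³ + 81j² + 27j + 3) + 0, so m³ ≡ 0 (mod 9).

Converse. This fails: take m = 0. Then 0³ = 0 ≡ 0 (mod 9), yet 0 ≡ 0 (mod 9), not 3.

(⇒) holds; (⇐) fails.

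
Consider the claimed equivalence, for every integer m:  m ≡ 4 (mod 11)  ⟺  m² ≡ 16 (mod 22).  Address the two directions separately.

(⇒) fails and (⇐) fails.

(→) This fails: take m = 15. Then 15 ≡ 4 (mod 11), but 15² = 225 ≡ 5 (mod 22), not 16.

(←) This fails: take m = 18. Then 18² = 324 ≡ 16 (mod 22), yet 18 ≡ 7 (mod 11), not 4.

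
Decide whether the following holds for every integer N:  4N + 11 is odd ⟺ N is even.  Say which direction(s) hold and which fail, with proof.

[⇒] This fails: take N = 1. Then 4N + 11 = 15, which is odd, yet N = 1 is odd, not even.

[⇐] Suppose N is even. Since 4 is even, 4N is even for every N, so 4N + 11 has the same parity as 11, which is odd. Hence 4N + 11 is odd.

Only the converse holds.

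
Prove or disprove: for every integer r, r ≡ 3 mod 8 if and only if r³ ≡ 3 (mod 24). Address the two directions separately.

[⇐] The residues r modulo 24 with r³ ≡ 3 (mod 24) are exactly {3}, and each is ≡ 3 (mod 8).

[⇒] This fails: take r = 11. Then 11 ≡ 3 (mod 8), but 11³ = 1331 ≡ 11 (mod 24), not 3.

The forward direction fails; the converse holds.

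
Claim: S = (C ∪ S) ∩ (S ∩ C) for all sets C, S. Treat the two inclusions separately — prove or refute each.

The sets are not equal: only the reverse inclusion holds.

(⊆) This inclusion fails. Take C = ∅, S = {1}; then 1 ∈ S but 1 ∉ (C ∪ S) ∩ (S ∩ C).

(⊇) Let x ∈ (C ∪ S) ∩ (S ∩ C). Then x ∈ C ∩ S, from which x ∈ S.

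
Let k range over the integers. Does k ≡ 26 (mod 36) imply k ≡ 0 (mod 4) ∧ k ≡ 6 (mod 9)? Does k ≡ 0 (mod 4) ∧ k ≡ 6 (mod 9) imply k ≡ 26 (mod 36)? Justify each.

Both directions fail.

(⇒) This fails: k = 26 gives 26 ≡ 26 (mod 36) but 26 ≡ 2 (mod 4), so the conjunction on the right does not hold.

(⇐) This fails: k = 24 satisfies both congruences on the right (24 ≡ 0 mod 4 and 24 ≡ 6 mod 9) yet 24 ≡ 24 (mod 36), not 26.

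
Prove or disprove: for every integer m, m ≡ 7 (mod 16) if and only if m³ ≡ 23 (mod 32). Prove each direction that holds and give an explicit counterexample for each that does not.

(→) This fails: take m = 23. Then 23 ≡ 7 (mod 16), but 23³ = 12167 ≡ 7 (mod 32), not 23.

(←) Conversely, the residues r modulo 32 with r³ ≡ 23 (mod 32) are exactly {7}, and each is ≡ 7 (mod 16).

Only the converse holds.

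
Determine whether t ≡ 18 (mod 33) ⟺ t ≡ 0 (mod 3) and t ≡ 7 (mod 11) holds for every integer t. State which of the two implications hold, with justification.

Equivalent; both directions hold.

(⇒) Suppose t ≡ 18 (mod 33); write t = 33j + 18. Since 3 ∣ 33, reducing mod 3 gives t ≡ 18 ≡ 0 (mod 3); since 11 ∣ 33, reducing mod 11 gives t ≡ 18 ≡ 7 (mod 11).

(⇐) Conversely, if t ≡ 0 (mod 3) and t ≡ 7 (mod 11), then by the Chinese remainder theorem t ≡ 18 (mod 33). This is exactly t ≡ 18 (mod 33).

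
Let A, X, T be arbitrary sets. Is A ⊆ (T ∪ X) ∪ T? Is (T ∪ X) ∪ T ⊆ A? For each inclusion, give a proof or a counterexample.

(⊆) This inclusion fails. Take A = {1}, X = ∅, T = ∅; then 1 ∈ A but 1 ∉ (T ∪ X) ∪ T.

(⊇) This inclusion fails. Take A = ∅, X = {1}, T = ∅; then 1 ∈ (T ∪ X) ∪ T but 1 ∉ A.

Both inclusions fail.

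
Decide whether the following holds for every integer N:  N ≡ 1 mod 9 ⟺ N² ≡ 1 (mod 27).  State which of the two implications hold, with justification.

(⇒) This fails: take N = 10. Then 10 ≡ 1 (mod 9), but 10² = 100 ≡ 19 (mod 27), not 1.

(⇐) This fails: take N = 26. Then 26² = 676 ≡ 1 (mod 27), yet 26 ≡ 8 (mod 9), not 1.

Both directions fail.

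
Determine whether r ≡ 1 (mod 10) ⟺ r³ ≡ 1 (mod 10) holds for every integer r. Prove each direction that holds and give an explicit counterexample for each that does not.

Equivalent; both directions hold.

(⟹) Suppose r ≡ 1 (mod 10). Write r = 10j + 1. Then (10j + 1)³ = 1000j³ + 300j² + 30j + 1 = 10(100j³ + 30j² + 3j) + 1, so r³ ≡ 1 (mod 10).

(⟸) Conversely, suppose r³ ≡ 1 (mod 10). The only residue r in {0, …, 9} with r³ ≡ 1 (mod 10) is r = 1, so r ≡ 1 (mod 10).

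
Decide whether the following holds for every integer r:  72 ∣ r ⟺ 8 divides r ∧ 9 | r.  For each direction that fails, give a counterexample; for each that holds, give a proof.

Forward direction. If 72 ∣ r, write r = 72q. Since 72 = 9·8, r = 8·(9q), so 8 ∣ r; and since 72 = 8·9, r = 9·(8q), so 9 ∣ r.

Converse. Suppose 8 ∣ r and 9 ∣ r. Any common multiple of 8 and 9 is a multiple of their lcm; here gcd(8, 9) = 1, so lcm(8, 9) = 8·9 = 72, so 72 ∣ r.

Equivalent; both directions hold.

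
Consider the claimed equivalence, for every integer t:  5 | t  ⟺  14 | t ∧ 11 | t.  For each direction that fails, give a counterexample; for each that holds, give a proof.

[⇒] This fails: take t = 5. Certainly 5 ∣ 5, but 14 ∤ 5.

[⇐] This fails: take t = 154. Both 14 ∣ 154 and 11 ∣ 154, yet 154 is not a multiple of 5 (since 154 = 30·5 + 4), so 5 ∤ 154.

Neither direction holds.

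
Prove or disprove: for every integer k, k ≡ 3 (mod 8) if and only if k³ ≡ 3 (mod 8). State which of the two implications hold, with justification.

The biconditional holds.

(⟹) Suppose k ≡ 3 (mod 8). Write k = 8j + 3. Then (8j + 3)³ = 512j³ + 576j² + 216j + 27 = 8(64j³ + 72j² + 27j + 3) + 3, so k³ ≡ 3 (mod 8).

(⟸) Conversely, suppose k³ ≡ 3 (mod 8). The only residue r in {0, …, 7} with r³ ≡ 3 (mod 8) is r = 3, so k ≡ 3 (mod 8).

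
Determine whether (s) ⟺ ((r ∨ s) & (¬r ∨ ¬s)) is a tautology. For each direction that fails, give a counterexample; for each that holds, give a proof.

(⇒) fails and (⇐) fails.

(⟹) This fails. Under s = T, r = T, the left side is true but the right side is false.

(⟸) This fails. Under s = F, r = T, the left side is false but the right side is true.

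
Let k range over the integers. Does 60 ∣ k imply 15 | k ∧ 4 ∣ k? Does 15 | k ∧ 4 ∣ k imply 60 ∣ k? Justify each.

Both directions hold; the statement is true.

[⇐] Suppose 15 ∣ k and 4 ∣ k. Any common multiple of 15 and 4 is a multiple of their lcm; here gcd(15, 4) = 1, so lcm(15, 4) = 15·4 = 60, so 60 ∣ k.

[⇒] If 60 ∣ k, write k = 60q. Since 60 = 4·15, k = 15·(4q), so 15 ∣ k; and since 60 = 15·4, k = 4·(15q), so 4 ∣ k.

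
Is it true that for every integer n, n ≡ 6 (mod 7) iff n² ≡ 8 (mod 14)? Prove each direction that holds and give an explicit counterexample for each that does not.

Both directions fail.

[⇒] This fails: take n = 13. Then 13 ≡ 6 (mod 7), but 13² = 169 ≡ 1 (mod 14), not 8.

[⇐] This fails: take n = 8. Then 8² = 64 ≡ 8 (mod 14), yet 8 ≡ 1 (mod 7), not 6.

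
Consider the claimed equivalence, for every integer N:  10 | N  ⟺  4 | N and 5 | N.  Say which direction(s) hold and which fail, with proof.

(⇐) Suppose 4 ∣ N and 5 ∣ N. Any common multiple of 4 and 5 is a multiple of their lcm; here gcd(4, 5) = 1, so lcm(4, 5) = 4·5 = 20, so 20 ∣ N. Since 10 ∣ 20, it follows that 10 ∣ N.

(⇒) This fails: take N = 10. Certainly 10 ∣ 10, but 4 ∤ 10.

(⇒) fails; (⇐) holds.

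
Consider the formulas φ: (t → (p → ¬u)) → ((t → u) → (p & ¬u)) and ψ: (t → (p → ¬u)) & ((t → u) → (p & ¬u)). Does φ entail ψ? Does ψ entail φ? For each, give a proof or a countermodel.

(⟹) This fails. Under u = T, t = T, p = T, the left side is true but the right side is false.

(⟸) Assume the antecedent. If t is true, the antecedent forces (u = F, t = T, p = F) or (u = F, t = T, p = T), and the consequent holds there. If t is false, the antecedent forces (u = F, t = F, p = T), and the consequent holds there. Either way the consequent holds.

Only the converse holds.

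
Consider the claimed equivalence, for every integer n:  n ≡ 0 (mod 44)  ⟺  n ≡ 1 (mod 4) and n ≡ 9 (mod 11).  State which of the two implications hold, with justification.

Forward direction. This fails: n = 0 gives 0 ≡ 0 (mod 44) but 0 ≡ 0 (mod 4), so the conjunction on the right does not hold.

Converse. This fails: n = 9 satisfies both congruences on the right (9 ≡ 1 mod 4 and 9 ≡ 9 mod 11) yet 9 ≡ 9 (mod 44), not 0.

Neither direction holds.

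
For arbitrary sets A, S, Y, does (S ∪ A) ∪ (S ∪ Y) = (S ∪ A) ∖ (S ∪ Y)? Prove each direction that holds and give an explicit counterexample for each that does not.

The sets are not equal: only the reverse inclusion holds.

Reverse inclusion. Let x ∈ (S ∪ A) ∖ (S ∪ Y). Then x ∈ A and x ∉ S, Y, from which x ∈ (S ∪ A) ∪ (S ∪ Y).

Forward inclusion. This inclusion fails. Take A = ∅, S = {1}, Y = ∅; then 1 ∈ (S ∪ A) ∪ (S ∪ Y) but 1 ∉ (S ∪ A) ∖ (S ∪ Y).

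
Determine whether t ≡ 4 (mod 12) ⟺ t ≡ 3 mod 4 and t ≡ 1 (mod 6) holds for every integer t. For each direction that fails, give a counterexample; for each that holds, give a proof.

Neither direction holds.

(→) This fails: t = 4 gives 4 ≡ 4 (mod 12) but 4 ≡ 0 (mod 4), so the conjunction on the right does not hold.

(←) This fails: t = 7 satisfies both congruences on the right (7 ≡ 3 mod 4 and 7 ≡ 1 mod 6) yet 7 ≡ 7 (mod 12), not 4.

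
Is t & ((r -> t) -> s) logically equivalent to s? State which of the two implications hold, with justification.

Only the forward direction holds.

(⟹) Assume the antecedent. If s is true, s reduces to true regardless of the other variables. If s is false, the antecedent cannot hold. Either way s holds.

(⟸) This fails. Under s = T, r = F, t = F, the left side is false but the right side is true.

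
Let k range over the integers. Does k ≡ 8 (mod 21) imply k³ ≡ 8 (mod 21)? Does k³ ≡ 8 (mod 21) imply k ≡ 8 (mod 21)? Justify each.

[⇒] Suppose k ≡ 8 (mod 21). Write k = 21j + 8. Then (21j + 8)³ = 9261j³ + 10584j² + 4032j + 512 = 21(441j³ + 504j² + 192j + 24) + 8, so k³ ≡ 8 (mod 21).

[⇐] This fails: take k = 2. Then 2³ = 8 ≡ 8 (mod 21), yet 2 ≡ 2 (mod 21), not 8.

(⇒) holds; (⇐) fails.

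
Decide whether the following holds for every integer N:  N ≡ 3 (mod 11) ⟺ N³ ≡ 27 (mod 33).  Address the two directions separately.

(⇐) The residues r modulo 33 with r³ ≡ 27 (mod 33) are exactly {3}, and each is ≡ 3 (mod 11).

(⇒) This fails: take N = 14. Then 14 ≡ 3 (mod 11), but 14³ = 2744 ≡ 5 (mod 33), not 27.

Only the reverse direction holds.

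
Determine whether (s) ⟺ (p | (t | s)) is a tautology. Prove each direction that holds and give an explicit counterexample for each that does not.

Not equivalent: only (⇒) holds.

(→) Assume the antecedent. If p is true, p | (t | s) reduces to true regardless of the other variables. If p is false, the antecedent forces (p = F, t = F, s = T) or (p = F, t = T, s = T), and p | (t | s) holds there. Either way p | (t | s) holds.

(←) This fails. Under p = T, t = F, s = F, the left side is false but the right side is true.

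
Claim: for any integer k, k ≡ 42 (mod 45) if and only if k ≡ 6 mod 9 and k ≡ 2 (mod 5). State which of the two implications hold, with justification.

Converse. If k ≡ 6 (mod 9) and k ≡ 2 (mod 5), then by the Chinese remainder theorem k ≡ 42 (mod 45). This is exactly k ≡ 42 (mod 45).

Forward direction. Suppose k ≡ 42 (mod 45); write k = 45j + 42. Since 9 ∣ 45, reducing mod 9 gives k ≡ 42 ≡ 6 (mod 9); since 5 ∣ 45, reducing mod 5 gives k ≡ 42 ≡ 2 (mod 5).

Both directions hold; the statement is true.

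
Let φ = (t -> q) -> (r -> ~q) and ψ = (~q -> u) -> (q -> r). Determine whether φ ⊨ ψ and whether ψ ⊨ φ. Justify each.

Neither implication holds.

(⟹) This fails. Under u = F, t = F, r = F, q = T, the left side is true but the right side is false.

(⟸) This fails. Under u = F, t = F, r = T, q = T, the left side is false but the right side is true.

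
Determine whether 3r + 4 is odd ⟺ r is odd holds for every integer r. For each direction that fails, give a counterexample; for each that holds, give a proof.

[⇐] Suppose r is odd; write r = 2j + 1. Then 3r + 4 = 3·(2j + 1) + 4 = 2·3j + 7, which is odd.

[⇒] Suppose 3r + 4 is odd. Since 3 is odd, 3r and r have the same parity, so 3r + 4 ≡ r + 4 (mod 2). As 4 is even, 3r + 4 is odd exactly when r is odd. Thus r is odd.

Both directions hold; the statement is true.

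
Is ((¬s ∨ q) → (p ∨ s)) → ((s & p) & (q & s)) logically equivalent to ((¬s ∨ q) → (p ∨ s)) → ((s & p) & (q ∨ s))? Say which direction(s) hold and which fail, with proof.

Only the forward implication holds.

Forward direction. Assume the antecedent. If p is true, the antecedent forces (p = T, s = T, q = T), and the consequent holds there. If p is false, the antecedent forces (p = F, s = F, q = F) or (p = F, s = F, q = T), and the consequent holds there. Either way the consequent holds.

Converse. This fails. Under p = T, s = T, q = F, the left side is false but the right side is true.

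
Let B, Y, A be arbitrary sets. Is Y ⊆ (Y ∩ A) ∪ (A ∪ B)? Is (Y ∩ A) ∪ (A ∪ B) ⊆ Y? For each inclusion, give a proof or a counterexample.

(⟹) This inclusion fails. Take B = ∅, Y = {1}, A = ∅; then 1 ∈ Y but 1 ∉ (Y ∩ A) ∪ (A ∪ B).

(⟸) This inclusion fails. Take B = {1}, Y = ∅, A = ∅; then 1 ∈ (Y ∩ A) ∪ (A ∪ B) but 1 ∉ Y.

Neither inclusion holds.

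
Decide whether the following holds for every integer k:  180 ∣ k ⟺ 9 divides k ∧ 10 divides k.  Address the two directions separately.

(⇒) holds; (⇐) fails.

(⇒) If 180 ∣ k, write k = 180q. Since 180 = 20·9, k = 9·(20q), so 9 ∣ k; and since 180 = 18·10, k = 10·(18q), so 10 ∣ k.

(⇐) This fails: take k = 90. Both 9 ∣ 90 and 10 ∣ 90, yet 90 is not a multiple of 180 (since 90 = 0·180 + 90), so 180 ∤ 90.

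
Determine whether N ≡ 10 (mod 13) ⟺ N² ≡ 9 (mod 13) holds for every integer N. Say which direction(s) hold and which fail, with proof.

(⇒) Suppose N ≡ 10 (mod 13). Write N = 13j + 10. Then (13j + 10)² = 169j² + 260j + 100 = 13(13j² + 20j + 7) + 9, so N² ≡ 9 (mod 13).

(⇐) This fails: take N = 3. Then 3² = 9 ≡ 9 (mod 13), yet 3 ≡ 3 (mod 13), not 10.

Only the forward implication holds.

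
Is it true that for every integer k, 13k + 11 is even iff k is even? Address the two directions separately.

(⇒) This fails: k = 5 gives 13k + 11 = 76, which is even, but 5 is odd, not even.

(⇐) This also fails: k = 2 is even, but 13k + 11 = 37 is odd, not even.

Neither implication holds.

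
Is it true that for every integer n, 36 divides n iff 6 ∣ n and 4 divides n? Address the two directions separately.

(⟸) This fails: take n = 12. Both 6 ∣ 12 and 4 ∣ 12, yet 12 is not a multiple of 36 (since 12 = 0·36 + 12), so 36 ∤ 12.

(⟹) If 36 ∣ n, write n = 36q. Since 36 = 6·6, n = 6·(6q), so 6 ∣ n; and since 36 = 9·4, n = 4·(9q), so 4 ∣ n.

(⇒) holds; (⇐) fails.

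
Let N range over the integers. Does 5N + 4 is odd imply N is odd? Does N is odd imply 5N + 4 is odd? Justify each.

(⟹) Suppose 5N + 4 is odd. Since 5 is odd, 5N and N have the same parity, so 5N + 4 ≡ N + 4 (mod 2). As 4 is even, 5N + 4 is odd exactly when N is odd. Thus N is odd.

(⟸) Conversely, suppose N is odd; write N = 2j + 1. Then 5N + 4 = 5·(2j + 1) + 4 = 2·5j + 9, which is odd.

The biconditional holds.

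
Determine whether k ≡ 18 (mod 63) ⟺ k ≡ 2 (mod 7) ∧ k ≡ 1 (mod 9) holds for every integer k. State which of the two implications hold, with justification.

(→) This fails: k = 18 gives 18 ≡ 18 (mod 63) but 18 ≡ 4 (mod 7), so the conjunction on the right does not hold.

(←) This fails: k = 37 satisfies both congruences on the right (37 ≡ 2 mod 7 and 37 ≡ 1 mod 9) yet 37 ≡ 37 (mod 63), not 18.

Neither implication holds.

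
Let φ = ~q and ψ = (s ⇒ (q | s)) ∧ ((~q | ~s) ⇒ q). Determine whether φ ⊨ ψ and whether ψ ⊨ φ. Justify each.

(⟹) This fails. Under s = F, q = F, the left side is true but the right side is false.

(⟸) This fails. Under s = F, q = T, the left side is false but the right side is true.

(⇒) fails and (⇐) fails.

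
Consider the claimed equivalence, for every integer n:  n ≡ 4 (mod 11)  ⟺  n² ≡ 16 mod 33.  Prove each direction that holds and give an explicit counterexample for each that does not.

(⟹) This fails: take n = 15. Then 15 ≡ 4 (mod 11), but 15² = 225 ≡ 27 (mod 33), not 16.

(⟸) This fails: take n = 7. Then 7² = 49 ≡ 16 (mod 33), yet 7 ≡ 7 (mod 11), not 4.

Both directions fail.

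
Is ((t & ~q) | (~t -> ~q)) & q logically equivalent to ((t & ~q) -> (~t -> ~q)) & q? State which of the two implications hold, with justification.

(⟸) This fails. Under q = T, t = F, the left side is false but the right side is true.

(⟹) Assume the antecedent. If q is true, ((t & ~q) -> (~t -> ~q)) & q reduces to true regardless of the other variables. If q is false, the antecedent cannot hold. Either way ((t & ~q) -> (~t -> ~q)) & q holds.

Only the forward direction holds.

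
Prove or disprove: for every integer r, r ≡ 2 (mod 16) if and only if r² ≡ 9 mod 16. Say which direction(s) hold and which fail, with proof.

(⇒) This fails: take r = 2. Then 2 ≡ 2 (mod 16), but 2² = 4 ≡ 4 (mod 16), not 9.

(⇐) This fails: take r = 3. Then 3² = 9 ≡ 9 (mod 16), yet 3 ≡ 3 (mod 16), not 2.

(⇒) fails and (⇐) fails.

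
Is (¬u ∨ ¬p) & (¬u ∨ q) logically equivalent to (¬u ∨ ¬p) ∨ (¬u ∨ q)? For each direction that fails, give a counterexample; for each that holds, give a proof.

The forward direction holds; the converse fails.

(←) This fails. Under u = T, p = F, q = F, the left side is false but the right side is true.

(→) Assume the antecedent. If u is true, the antecedent forces (u = T, p = F, q = T), and (¬u ∨ ¬p) ∨ (¬u ∨ q) holds there. If u is false, (¬u ∨ ¬p) ∨ (¬u ∨ q) reduces to true regardless of the other variables. Either way (¬u ∨ ¬p) ∨ (¬u ∨ q) holds.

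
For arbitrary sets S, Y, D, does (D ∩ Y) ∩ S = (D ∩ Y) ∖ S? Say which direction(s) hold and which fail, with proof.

(⊆) fails and (⊇) fails.

(⟹) This inclusion fails. Take S = {1}, Y = {1}, D = {1}; then 1 ∈ (D ∩ Y) ∩ S but 1 ∉ (D ∩ Y) ∖ S.

(⟸) This inclusion fails. Take S = ∅, Y = {1}, D = {1}; then 1 ∈ (D ∩ Y) ∖ S but 1 ∉ (D ∩ Y) ∩ S.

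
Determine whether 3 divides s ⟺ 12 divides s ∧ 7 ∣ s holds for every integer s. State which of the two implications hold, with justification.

The forward direction fails; the converse holds.

(⟸) Suppose 12 ∣ s and 7 ∣ s. Any common multiple of 12 and 7 is a multiple of their lcm; here gcd(12, 7) = 1, so lcm(12, 7) = 12·7 = 84, so 84 ∣ s. Since 3 ∣ 84, it follows that 3 ∣ s.

(⟹) This fails: take s = 3. Certainly 3 ∣ 3, but 12 ∤ 3.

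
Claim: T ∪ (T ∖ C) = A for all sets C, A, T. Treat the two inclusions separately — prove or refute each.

(⊆) This inclusion fails. Take C = ∅, A = ∅, T = {1}; then 1 ∈ T ∪ (T ∖ C) but 1 ∉ A.

(⊇) This inclusion fails. Take C = ∅, A = {1}, T = ∅; then 1 ∈ A but 1 ∉ T ∪ (T ∖ C).

(⊆) fails and (⊇) fails.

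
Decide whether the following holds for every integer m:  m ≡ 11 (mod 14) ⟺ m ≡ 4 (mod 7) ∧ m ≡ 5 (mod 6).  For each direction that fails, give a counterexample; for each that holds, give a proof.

(⟸) If m ≡ 4 (mod 7) and m ≡ 5 (mod 6), then by the Chinese remainder theorem m ≡ 11 (mod 42). Since 11 ≡ 11 (mod 14) and 14 ∣ 42, we get m ≡ 11 (mod 14).

(⟹) This fails: m = 25 gives 25 ≡ 11 (mod 14) but 25 ≡ 1 (mod 6), so the conjunction on the right does not hold.

Only the reverse direction holds.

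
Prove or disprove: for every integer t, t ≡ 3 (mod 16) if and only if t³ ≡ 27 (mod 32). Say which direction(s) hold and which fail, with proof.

(←) The residues r modulo 32 with r³ ≡ 27 (mod 32) are exactly {3}, and each is ≡ 3 (mod 16).

(→) This fails: take t = 19. Then 19 ≡ 3 (mod 16), but 19³ = 6859 ≡ 11 (mod 32), not 27.

The forward direction fails; the converse holds.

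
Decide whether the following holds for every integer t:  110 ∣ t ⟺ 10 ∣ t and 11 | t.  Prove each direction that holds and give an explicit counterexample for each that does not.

(⇐) Suppose 10 ∣ t and 11 ∣ t. Any common multiple of 10 and 11 is a multiple of their lcm; here gcd(10, 11) = 1, so lcm(10, 11) = 10·11 = 110, so 110 ∣ t.

(⇒) If 110 ∣ t, write t = 110q. Since 110 = 11·10, t = 10·(11q), so 10 ∣ t; and since 110 = 10·11, t = 11·(10q), so 11 ∣ t.

The biconditional holds.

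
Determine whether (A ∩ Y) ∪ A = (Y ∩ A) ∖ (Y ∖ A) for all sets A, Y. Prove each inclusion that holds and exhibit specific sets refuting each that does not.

(⟹) This inclusion fails. Take A = {1}, Y = ∅; then 1 ∈ (A ∩ Y) ∪ A but 1 ∉ (Y ∩ A) ∖ (Y ∖ A).

(⟸) Let x ∈ (Y ∩ A) ∖ (Y ∖ A). Then x ∈ A ∩ Y, from which x ∈ (A ∩ Y) ∪ A.

(⊆) fails; (⊇) holds.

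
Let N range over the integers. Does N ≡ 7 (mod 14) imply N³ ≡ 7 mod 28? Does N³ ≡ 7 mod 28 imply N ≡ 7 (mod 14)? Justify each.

(⇒) fails; (⇐) holds.

(⇐) The residues r modulo 28 with r³ ≡ 7 (mod 28) are exactly {7}, and each is ≡ 7 (mod 14).

(⇒) This fails: take N = 21. Then 21 ≡ 7 (mod 14), but 21³ = 9261 ≡ 21 (mod 28), not 7.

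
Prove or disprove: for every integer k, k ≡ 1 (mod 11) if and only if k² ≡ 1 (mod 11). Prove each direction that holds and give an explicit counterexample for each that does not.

Not equivalent: only (⇒) holds.

(⟹) Suppose k ≡ 1 (mod 11). Write k = 11j + 1. Then (11j + 1)² = 121j² + 22j + 1 = 11(11j² + 2j) + 1, so k² ≡ 1 (mod 11).

(⟸) This fails: take k = 10. Then 10² = 100 ≡ 1 (mod 11), yet 10 ≡ 10 (mod 11), not 1.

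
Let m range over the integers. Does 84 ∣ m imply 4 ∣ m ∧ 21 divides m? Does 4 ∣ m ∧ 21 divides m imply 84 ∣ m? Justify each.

(⟹) If 84 ∣ m, write m = 84q. Since 84 = 21·4, m = 4·(21q), so 4 ∣ m; and since 84 = 4·21, m = 21·(4q), so 21 ∣ m.

(⟸) Suppose 4 ∣ m and 21 ∣ m. Any common multiple of 4 and 21 is a multiple of their lcm; here gcd(4, 21) = 1, so lcm(4, 21) = 4·21 = 84, so 84 ∣ m.

Both directions hold; the statement is true.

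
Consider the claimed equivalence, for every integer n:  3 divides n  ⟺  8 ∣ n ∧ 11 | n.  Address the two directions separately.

(→) This fails: take n = 3. Certainly 3 ∣ 3, but 8 ∤ 3.

(←) This fails: take n = 88. Both 8 ∣ 88 and 11 ∣ 88, yet 88 is not a multiple of 3 (since 88 = 29·3 + 1), so 3 ∤ 88.

Both directions fail.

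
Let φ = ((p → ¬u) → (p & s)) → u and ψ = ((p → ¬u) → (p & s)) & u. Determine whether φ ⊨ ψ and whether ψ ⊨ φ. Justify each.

Forward direction. This fails. Under s = F, u = F, p = F, the left side is true but the right side is false.

Converse. Assume the antecedent. If s is true, the antecedent forces (s = T, u = T, p = T), and ((p → ¬u) → (p & s)) → u holds there. If s is false, ((p → ¬u) → (p & s)) → u reduces to true regardless of the other variables. Either way ((p → ¬u) → (p & s)) → u holds.

Only the reverse direction holds.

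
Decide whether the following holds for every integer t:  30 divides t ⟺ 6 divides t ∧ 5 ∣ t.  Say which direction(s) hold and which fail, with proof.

[⇐] Suppose 6 ∣ t and 5 ∣ t. Any common multiple of 6 and 5 is a multiple of their lcm; here gcd(6, 5) = 1, so lcm(6, 5) = 6·5 = 30, so 30 ∣ t.

[⇒] If 30 ∣ t, write t = 30q. Since 30 = 5·6, t = 6·(5q), so 6 ∣ t; and since 30 = 6·5, t = 5·(6q), so 5 ∣ t.

Equivalent; both directions hold.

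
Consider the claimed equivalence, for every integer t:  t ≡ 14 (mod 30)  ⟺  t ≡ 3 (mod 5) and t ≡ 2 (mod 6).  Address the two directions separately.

[⇒] This fails: t = 14 gives 14 ≡ 14 (mod 30) but 14 ≡ 4 (mod 5), so the conjunction on the right does not hold.

[⇐] This fails: t = 8 satisfies both congruences on the right (8 ≡ 3 mod 5 and 8 ≡ 2 mod 6) yet 8 ≡ 8 (mod 30), not 14.

Neither direction holds.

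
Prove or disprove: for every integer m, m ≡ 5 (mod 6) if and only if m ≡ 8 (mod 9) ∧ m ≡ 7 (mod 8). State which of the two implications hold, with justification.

(⇐) If m ≡ 8 (mod 9) and m ≡ 7 (mod 8), then by the Chinese remainder theorem m ≡ 71 (mod 72). Since 71 ≡ 5 (mod 6) and 6 ∣ 72, we get m ≡ 5 (mod 6).

(⇒) This fails: m = 65 gives 65 ≡ 5 (mod 6) but 65 ≡ 2 (mod 9), so the conjunction on the right does not hold.

Only the reverse direction holds.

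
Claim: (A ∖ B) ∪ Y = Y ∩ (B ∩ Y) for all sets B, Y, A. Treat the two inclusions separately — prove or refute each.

(⟹) This inclusion fails. Take B = ∅, Y = {1}, A = ∅; then 1 ∈ (A ∖ B) ∪ Y but 1 ∉ Y ∩ (B ∩ Y).

(⟸) Let x ∈ Y ∩ (B ∩ Y). Then either x ∈ B ∩ Y and x ∉ A; or x ∈ B ∩ Y ∩ A. In each case x ∈ (A ∖ B) ∪ Y, so Y ∩ (B ∩ Y) ⊆ (A ∖ B) ∪ Y.

(⊆) fails; (⊇) holds.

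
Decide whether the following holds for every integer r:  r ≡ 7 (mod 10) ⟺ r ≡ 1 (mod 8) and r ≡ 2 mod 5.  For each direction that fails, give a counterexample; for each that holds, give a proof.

(→) This fails: r = 27 gives 27 ≡ 7 (mod 10) but 27 ≡ 3 (mod 8), so the conjunction on the right does not hold.

(←) Conversely, if r ≡ 1 (mod 8) and r ≡ 2 (mod 5), then by the Chinese remainder theorem r ≡ 17 (mod 40). Since 17 ≡ 7 (mod 10) and 10 ∣ 40, we get r ≡ 7 (mod 10).

Only the reverse direction holds.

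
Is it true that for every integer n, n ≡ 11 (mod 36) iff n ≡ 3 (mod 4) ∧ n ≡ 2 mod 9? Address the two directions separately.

The biconditional holds.

Forward direction. Suppose n ≡ 11 (mod 36); write n = 36j + 11. Since 4 ∣ 36, reducing mod 4 gives n ≡ 11 ≡ 3 (mod 4); since 9 ∣ 36, reducing mod 9 gives n ≡ 11 ≡ 2 (mod 9).

Converse. If n ≡ 3 (mod 4) and n ≡ 2 (mod 9), then by the Chinese remainder theorem n ≡ 11 (mod 36). This is exactly n ≡ 11 (mod 36).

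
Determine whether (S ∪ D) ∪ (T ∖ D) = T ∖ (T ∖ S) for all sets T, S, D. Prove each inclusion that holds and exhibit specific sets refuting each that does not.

Forward inclusion. This inclusion fails. Take T = {1}, S = ∅, D = ∅; then 1 ∈ (S ∪ D) ∪ (T ∖ D) but 1 ∉ T ∖ (T ∖ S).

Reverse inclusion. Let x ∈ T ∖ (T ∖ S). Then either x ∈ T ∩ S and x ∉ D; or x ∈ T ∩ S ∩ D. In each case x ∈ (S ∪ D) ∪ (T ∖ D), so T ∖ (T ∖ S) ⊆ (S ∪ D) ∪ (T ∖ D).

The sets are not equal: only the reverse inclusion holds.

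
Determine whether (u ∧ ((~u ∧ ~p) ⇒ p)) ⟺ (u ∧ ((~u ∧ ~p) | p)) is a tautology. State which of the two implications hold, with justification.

Not equivalent: only (⇐) holds.

(←) Assume the antecedent. If p is true, the antecedent forces (p = T, u = T), and u ∧ ((~u ∧ ~p) ⇒ p) holds there. If p is false, the antecedent cannot hold. Either way u ∧ ((~u ∧ ~p) ⇒ p) holds.

(→) This fails. Under p = F, u = T, the left side is true but the right side is false.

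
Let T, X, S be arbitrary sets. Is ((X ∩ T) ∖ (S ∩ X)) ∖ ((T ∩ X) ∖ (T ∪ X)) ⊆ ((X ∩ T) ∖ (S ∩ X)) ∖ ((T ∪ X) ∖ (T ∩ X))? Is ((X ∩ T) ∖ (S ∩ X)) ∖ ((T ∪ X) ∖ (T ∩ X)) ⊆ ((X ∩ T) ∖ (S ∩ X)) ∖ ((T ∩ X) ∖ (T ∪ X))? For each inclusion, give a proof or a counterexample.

Reverse inclusion. Let x ∈ ((X ∩ T) ∖ (S ∩ X)) ∖ ((T ∪ X) ∖ (T ∩ X)). Then x ∈ T ∩ X and x ∉ S, from which x ∈ ((X ∩ T) ∖ (S ∩ X)) ∖ ((T ∩ X) ∖ (T ∪ X)).

Forward inclusion. Let x ∈ ((X ∩ T) ∖ (S ∩ X)) ∖ ((T ∩ X) ∖ (T ∪ X)). Then x ∈ T ∩ X and x ∉ S, from which x ∈ ((X ∩ T) ∖ (S ∩ X)) ∖ ((T ∪ X) ∖ (T ∩ X)).

Both inclusions hold; the sets are equal.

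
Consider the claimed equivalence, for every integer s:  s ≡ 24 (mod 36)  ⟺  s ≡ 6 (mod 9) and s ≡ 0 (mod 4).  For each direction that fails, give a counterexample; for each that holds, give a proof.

Both directions hold.

[⇐] If s ≡ 6 (mod 9) and s ≡ 0 (mod 4), then by the Chinese remainder theorem s ≡ 24 (mod 36). This is exactly s ≡ 24 (mod 36).

[⇒] Suppose s ≡ 24 (mod 36); write s = 36j + 24. Since 9 ∣ 36, reducing mod 9 gives s ≡ 24 ≡ 6 (mod 9); since 4 ∣ 36, reducing mod 4 gives s ≡ 24 ≡ 0 (mod 4).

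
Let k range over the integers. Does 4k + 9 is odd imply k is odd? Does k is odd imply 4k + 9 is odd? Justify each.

(→) This fails: take k = 0. Then 4k + 9 = 9, which is odd, yet k = 0 is even, not odd.

(←) Suppose k is odd. Since 4 is even, 4k is even for every k, so 4k + 9 has the same parity as 9, which is odd. Hence 4k + 9 is odd.

Not equivalent: only (⇐) holds.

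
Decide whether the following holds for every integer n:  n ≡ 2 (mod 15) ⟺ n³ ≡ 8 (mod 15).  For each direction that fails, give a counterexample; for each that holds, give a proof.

(⟸) Suppose n³ ≡ 8 (mod 15). The only residue r in {0, …, 14} with r³ ≡ 8 (mod 15) is r = 2, so n ≡ 2 (mod 15).

(⟹) Suppose n ≡ 2 (mod 15). Write n = 15j + 2. Then (15j + 2)³ = 3375j³ + 1350j² + 180j + 8 = 15(225j³ + 90j² + 12j) + 8, so n³ ≡ 8 (mod 15).

Both directions hold.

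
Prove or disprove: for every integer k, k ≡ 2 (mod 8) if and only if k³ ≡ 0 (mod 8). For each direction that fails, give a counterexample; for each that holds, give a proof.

Not equivalent: only (⇒) holds.

Forward direction. Suppose k ≡ 2 (mod 8). Write k = 8j + 2. Then (8j + 2)³ = 512j³ + 384j² + 96j + 8 = 8(64j³ + 48j² + 12j + 1) + 0, so k³ ≡ 0 (mod 8).

Converse. This fails: take k = 0. Then 0³ = 0 ≡ 0 (mod 8), yet 0 ≡ 0 (mod 8), not 2.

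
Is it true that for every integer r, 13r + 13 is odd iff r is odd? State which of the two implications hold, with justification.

(⇒) fails and (⇐) fails.

(⟹) This fails: r = 4 gives 13r + 13 = 65, which is odd, but 4 is even, not odd.

(⟸) This also fails: r = 7 is odd, but 13r + 13 = 104 is even, not odd.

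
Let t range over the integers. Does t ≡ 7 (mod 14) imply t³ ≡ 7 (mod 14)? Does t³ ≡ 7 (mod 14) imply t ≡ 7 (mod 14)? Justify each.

Both implications hold.

(⟹) Suppose t ≡ 7 (mod 14). Write t = 14j + 7. Then (14j + 7)³ = 2744j³ + 4116j² + 2058j + 343 = 14(196j³ + 294j² + 147j + 24) + 7, so t³ ≡ 7 (mod 14).

(⟸) Conversely, suppose t³ ≡ 7 (mod 14). The only residue r in {0, …, 13} with r³ ≡ 7 (mod 14) is r = 7, so t ≡ 7 (mod 14).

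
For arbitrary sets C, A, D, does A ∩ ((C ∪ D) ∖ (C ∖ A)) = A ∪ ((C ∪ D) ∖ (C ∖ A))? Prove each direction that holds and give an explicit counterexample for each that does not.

The sets are not equal: only the forward inclusion holds.

(⟹) Let x ∈ A ∩ ((C ∪ D) ∖ (C ∖ A)). Then either x ∈ C ∩ A and x ∉ D; or x ∈ A ∩ D and x ∉ C; or x ∈ C ∩ A ∩ D. In each case x ∈ A ∪ ((C ∪ D) ∖ (C ∖ A)), so A ∩ ((C ∪ D) ∖ (C ∖ A)) ⊆ A ∪ ((C ∪ D) ∖ (C ∖ A)).

(⟸) This inclusion fails. Take C = ∅, A = {1}, D = ∅; then 1 ∈ A ∪ ((C ∪ D) ∖ (C ∖ A)) but 1 ∉ A ∩ ((C ∪ D) ∖ (C ∖ A)).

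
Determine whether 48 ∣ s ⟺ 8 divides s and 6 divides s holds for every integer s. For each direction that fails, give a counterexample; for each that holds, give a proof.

(⇒) holds; (⇐) fails.

(⟹) If 48 ∣ s, write s = 48q. Since 48 = 6·8, s = 8·(6q), so 8 ∣ s; and since 48 = 8·6, s = 6·(8q), so 6 ∣ s.

(⟸) This fails: take s = 24. Both 8 ∣ 24 and 6 ∣ 24, yet 24 is not a multiple of 48 (since 24 = 0·48 + 24), so 48 ∤ 24.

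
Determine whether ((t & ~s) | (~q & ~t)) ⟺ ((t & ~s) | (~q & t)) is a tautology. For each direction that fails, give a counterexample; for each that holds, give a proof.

(⇒) fails and (⇐) fails.

(⟹) This fails. Under q = F, s = F, t = F, the left side is true but the right side is false.

(⟸) This fails. Under q = F, s = T, t = T, the left side is false but the right side is true.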